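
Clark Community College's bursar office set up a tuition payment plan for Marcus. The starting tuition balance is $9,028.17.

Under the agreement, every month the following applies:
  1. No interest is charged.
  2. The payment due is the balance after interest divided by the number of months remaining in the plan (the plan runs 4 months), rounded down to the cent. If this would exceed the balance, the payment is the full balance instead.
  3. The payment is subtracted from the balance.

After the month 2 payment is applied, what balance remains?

$4,514.09

Month 1: opening $9,028.17; payment $2,257.04; balance $6,771.13
Month 2: opening $6,771.13; payment $2,257.04; balance $4,514.09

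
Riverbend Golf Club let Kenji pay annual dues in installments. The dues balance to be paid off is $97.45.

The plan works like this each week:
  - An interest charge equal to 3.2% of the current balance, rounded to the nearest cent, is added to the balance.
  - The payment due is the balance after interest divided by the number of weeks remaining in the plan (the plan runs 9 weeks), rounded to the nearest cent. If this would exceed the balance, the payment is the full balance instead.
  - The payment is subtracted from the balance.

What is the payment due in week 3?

$11.90

# | Opening | Interest | Payment | End bal
1 | $97.45 | $3.12 | $11.17 | $89.40
2 | $89.40 | $2.86 | $11.53 | $80.73
3 | $80.73 | $2.58 | $11.90 | $71.41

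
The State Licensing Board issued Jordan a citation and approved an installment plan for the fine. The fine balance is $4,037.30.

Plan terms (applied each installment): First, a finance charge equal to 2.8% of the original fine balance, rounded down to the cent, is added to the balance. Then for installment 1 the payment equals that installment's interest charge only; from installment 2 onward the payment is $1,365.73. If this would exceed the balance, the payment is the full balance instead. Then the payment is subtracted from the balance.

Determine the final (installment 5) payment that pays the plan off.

$392.27

# | Opening | Interest | Payment | End bal
1 | $4,037.30 | $113.04 | $113.04 | $4,037.30
2 | $4,037.30 | $113.04 | $1,365.73 | $2,784.61
3 | $2,784.61 | $113.04 | $1,365.73 | $1,531.92
4 | $1,531.92 | $113.04 | $1,365.73 | $279.23
5 | $279.23 | $113.04 | $392.27 | $0.00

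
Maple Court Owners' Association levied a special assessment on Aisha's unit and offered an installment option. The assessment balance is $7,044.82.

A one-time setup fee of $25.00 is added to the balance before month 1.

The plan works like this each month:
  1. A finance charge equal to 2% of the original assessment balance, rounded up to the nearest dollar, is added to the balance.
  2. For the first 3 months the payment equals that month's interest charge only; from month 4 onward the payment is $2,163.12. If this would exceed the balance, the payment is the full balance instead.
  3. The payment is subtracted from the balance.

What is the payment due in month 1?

Month 1: $7,069.82 +$141.00 interest = $7,210.82; pay $141.00 → $7,069.82

$141.00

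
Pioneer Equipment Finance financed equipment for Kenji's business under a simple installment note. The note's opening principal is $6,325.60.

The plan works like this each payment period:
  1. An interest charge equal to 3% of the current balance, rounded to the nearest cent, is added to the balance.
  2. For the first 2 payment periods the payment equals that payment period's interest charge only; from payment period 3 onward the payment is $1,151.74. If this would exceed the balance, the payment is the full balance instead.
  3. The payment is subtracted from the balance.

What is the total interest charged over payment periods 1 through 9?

$1,070.65

Payment period 1: opening $6,325.60; interest $189.77 → $6,515.37; payment $189.77; balance $6,325.60
Payment period 2: opening $6,325.60; interest $189.77 → $6,515.37; payment $189.77; balance $6,325.60
Payment period 3: opening $6,325.60; interest $189.77 → $6,515.37; payment $1,151.74; balance $5,363.63
Payment period 4: opening $5,363.63; interest $160.91 → $5,524.54; payment $1,151.74; balance $4,372.80
Payment period 5: opening $4,372.80; interest $131.18 → $4,503.98; payment $1,151.74; balance $3,352.24
Payment period 6: opening $3,352.24; interest $100.57 → $3,452.81; payment $1,151.74; balance $2,301.07
Payment period 7: opening $2,301.07; interest $69.03 → $2,370.10; payment $1,151.74; balance $1,218.36
Payment period 8: opening $1,218.36; interest $36.55 → $1,254.91; payment $1,151.74; balance $103.17
Payment period 9: opening $103.17; interest $3.10 → $106.27; payment $106.27; balance $0.00
Total interest: $189.77 + $189.77 + $189.77 + $160.91 + $131.18 + $100.57 + $69.03 + $36.55 + $3.10 = $1,070.65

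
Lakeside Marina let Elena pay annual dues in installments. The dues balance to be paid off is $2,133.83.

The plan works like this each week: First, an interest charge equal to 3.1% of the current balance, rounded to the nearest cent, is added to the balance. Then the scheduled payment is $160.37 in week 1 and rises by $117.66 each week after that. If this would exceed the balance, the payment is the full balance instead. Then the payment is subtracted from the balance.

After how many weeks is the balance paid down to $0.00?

# | Opening | Interest | Payment | End bal
1 | $2,133.83 | $66.15 | $160.37 | $2,039.61
2 | $2,039.61 | $63.23 | $278.03 | $1,824.81
3 | $1,824.81 | $56.57 | $395.69 | $1,485.69
4 | $1,485.69 | $46.06 | $513.35 | $1,018.40
5 | $1,018.40 | $31.57 | $631.01 | $418.96
6 | $418.96 | $12.99 | $431.95 | $0.00
Balance reaches $0.00 in week 6.

6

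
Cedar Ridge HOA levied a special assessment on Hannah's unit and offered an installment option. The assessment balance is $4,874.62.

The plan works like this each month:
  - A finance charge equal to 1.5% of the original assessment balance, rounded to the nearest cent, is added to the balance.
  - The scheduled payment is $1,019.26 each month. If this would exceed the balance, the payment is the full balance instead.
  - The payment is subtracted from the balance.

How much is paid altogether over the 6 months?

$5,313.34

Month 1: opening $4,874.62; interest $73.12 → $4,947.74; payment $1,019.26; balance $3,928.48
Month 2: opening $3,928.48; interest $73.12 → $4,001.60; payment $1,019.26; balance $2,982.34
Month 3: opening $2,982.34; interest $73.12 → $3,055.46; payment $1,019.26; balance $2,036.20
Month 4: opening $2,036.20; interest $73.12 → $2,109.32; payment $1,019.26; balance $1,090.06
Month 5: opening $1,090.06; interest $73.12 → $1,163.18; payment $1,019.26; balance $143.92
Month 6: opening $143.92; interest $73.12 → $217.04; payment $217.04; balance $0.00
Total paid: $5,313.34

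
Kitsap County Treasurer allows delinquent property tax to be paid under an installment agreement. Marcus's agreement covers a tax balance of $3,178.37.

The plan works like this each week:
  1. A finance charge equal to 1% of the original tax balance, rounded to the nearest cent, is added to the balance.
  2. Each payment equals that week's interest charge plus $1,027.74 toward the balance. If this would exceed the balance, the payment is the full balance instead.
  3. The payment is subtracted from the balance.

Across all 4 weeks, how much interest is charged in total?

$127.12

Week 1: $3,178.37 +$31.78 interest = $3,210.15; pay $1,059.52 → $2,150.63
Week 2: $2,150.63 +$31.78 interest = $2,182.41; pay $1,059.52 → $1,122.89
Week 3: $1,122.89 +$31.78 interest = $1,154.67; pay $1,059.52 → $95.15
Week 4: $95.15 +$31.78 interest = $126.93; pay $126.93 → $0.00
Total interest: $31.78 + $31.78 + $31.78 + $31.78 = $127.12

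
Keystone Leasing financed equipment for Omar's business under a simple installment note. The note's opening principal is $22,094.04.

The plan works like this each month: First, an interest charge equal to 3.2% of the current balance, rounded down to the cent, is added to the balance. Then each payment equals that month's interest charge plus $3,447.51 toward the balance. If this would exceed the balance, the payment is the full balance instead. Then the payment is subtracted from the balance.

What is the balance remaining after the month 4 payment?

Month 1: opening $22,094.04; interest $707.00 → $22,801.04; payment $4,154.51; balance $18,646.53
Month 2: opening $18,646.53; interest $596.68 → $19,243.21; payment $4,044.19; balance $15,199.02
Month 3: opening $15,199.02; interest $486.36 → $15,685.38; payment $3,933.87; balance $11,751.51
Month 4: opening $11,751.51; interest $376.04 → $12,127.55; payment $3,823.55; balance $8,304.00

$8,304.00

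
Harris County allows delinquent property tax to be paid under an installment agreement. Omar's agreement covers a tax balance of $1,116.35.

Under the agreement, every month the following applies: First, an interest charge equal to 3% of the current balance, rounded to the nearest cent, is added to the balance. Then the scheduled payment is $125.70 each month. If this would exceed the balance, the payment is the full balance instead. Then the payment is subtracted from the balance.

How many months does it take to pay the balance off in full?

Month 1: opening $1,116.35; interest $33.49 → $1,149.84; payment $125.70; balance $1,024.14
Month 2: opening $1,024.14; interest $30.72 → $1,054.86; payment $125.70; balance $929.16
Month 3: opening $929.16; interest $27.87 → $957.03; payment $125.70; balance $831.33
Month 4: opening $831.33; interest $24.94 → $856.27; payment $125.70; balance $730.57
Month 5: opening $730.57; interest $21.92 → $752.49; payment $125.70; balance $626.79
Month 6: opening $626.79; interest $18.80 → $645.59; payment $125.70; balance $519.89
Month 7: opening $519.89; interest $15.60 → $535.49; payment $125.70; balance $409.79
Month 8: opening $409.79; interest $12.29 → $422.08; payment $125.70; balance $296.38
Month 9: opening $296.38; interest $8.89 → $305.27; payment $125.70; balance $179.57
Month 10: opening $179.57; interest $5.39 → $184.96; payment $125.70; balance $59.26
Month 11: opening $59.26; interest $1.78 → $61.04; payment $61.04; balance $0.00
Balance reaches $0.00 in month 11.

11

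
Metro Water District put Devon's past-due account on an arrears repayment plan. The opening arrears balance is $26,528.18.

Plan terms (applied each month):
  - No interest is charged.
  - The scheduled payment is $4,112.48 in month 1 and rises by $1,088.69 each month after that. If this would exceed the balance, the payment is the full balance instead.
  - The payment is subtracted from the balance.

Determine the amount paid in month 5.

$3,546.12

Month 1: opening $26,528.18; payment $4,112.48; balance $22,415.70
Month 2: opening $22,415.70; payment $5,201.17; balance $17,214.53
Month 3: opening $17,214.53; payment $6,289.86; balance $10,924.67
Month 4: opening $10,924.67; payment $7,378.55; balance $3,546.12
Month 5: opening $3,546.12; payment $3,546.12; balance $0.00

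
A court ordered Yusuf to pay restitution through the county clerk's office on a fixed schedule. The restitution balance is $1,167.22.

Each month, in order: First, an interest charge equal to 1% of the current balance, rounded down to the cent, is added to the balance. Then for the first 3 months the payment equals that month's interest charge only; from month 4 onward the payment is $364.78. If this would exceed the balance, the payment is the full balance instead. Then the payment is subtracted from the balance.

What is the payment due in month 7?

# | Opening | Interest | Payment | End bal
1 | $1,167.22 | $11.67 | $11.67 | $1,167.22
2 | $1,167.22 | $11.67 | $11.67 | $1,167.22
3 | $1,167.22 | $11.67 | $11.67 | $1,167.22
4 | $1,167.22 | $11.67 | $364.78 | $814.11
5 | $814.11 | $8.14 | $364.78 | $457.47
6 | $457.47 | $4.57 | $364.78 | $97.26
7 | $97.26 | $0.97 | $98.23 | $0.00

$98.23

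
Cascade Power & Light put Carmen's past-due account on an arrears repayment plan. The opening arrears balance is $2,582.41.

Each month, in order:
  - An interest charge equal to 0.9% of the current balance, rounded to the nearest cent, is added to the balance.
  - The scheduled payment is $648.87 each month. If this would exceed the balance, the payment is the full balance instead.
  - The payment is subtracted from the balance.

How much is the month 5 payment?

$46.32

# | Opening | Interest | Payment | End bal
1 | $2,582.41 | $23.24 | $648.87 | $1,956.78
2 | $1,956.78 | $17.61 | $648.87 | $1,325.52
3 | $1,325.52 | $11.93 | $648.87 | $688.58
4 | $688.58 | $6.20 | $648.87 | $45.91
5 | $45.91 | $0.41 | $46.32 | $0.00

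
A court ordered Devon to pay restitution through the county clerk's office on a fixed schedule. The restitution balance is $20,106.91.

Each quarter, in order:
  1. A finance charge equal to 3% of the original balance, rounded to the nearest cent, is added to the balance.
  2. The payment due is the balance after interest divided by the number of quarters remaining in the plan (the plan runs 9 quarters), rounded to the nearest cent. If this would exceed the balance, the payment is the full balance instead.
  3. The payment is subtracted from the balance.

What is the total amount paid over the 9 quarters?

$25,535.80

Quarter 1: opening $20,106.91; interest $603.21 → $20,710.12; payment $2,301.12; balance $18,409.00
Quarter 2: opening $18,409.00; interest $603.21 → $19,012.21; payment $2,376.53; balance $16,635.68
Quarter 3: opening $16,635.68; interest $603.21 → $17,238.89; payment $2,462.70; balance $14,776.19
Quarter 4: opening $14,776.19; interest $603.21 → $15,379.40; payment $2,563.23; balance $12,816.17
Quarter 5: opening $12,816.17; interest $603.21 → $13,419.38; payment $2,683.88; balance $10,735.50
Quarter 6: opening $10,735.50; interest $603.21 → $11,338.71; payment $2,834.68; balance $8,504.03
Quarter 7: opening $8,504.03; interest $603.21 → $9,107.24; payment $3,035.75; balance $6,071.49
Quarter 8: opening $6,071.49; interest $603.21 → $6,674.70; payment $3,337.35; balance $3,337.35
Quarter 9: opening $3,337.35; interest $603.21 → $3,940.56; payment $3,940.56; balance $0.00
Total paid: $25,535.80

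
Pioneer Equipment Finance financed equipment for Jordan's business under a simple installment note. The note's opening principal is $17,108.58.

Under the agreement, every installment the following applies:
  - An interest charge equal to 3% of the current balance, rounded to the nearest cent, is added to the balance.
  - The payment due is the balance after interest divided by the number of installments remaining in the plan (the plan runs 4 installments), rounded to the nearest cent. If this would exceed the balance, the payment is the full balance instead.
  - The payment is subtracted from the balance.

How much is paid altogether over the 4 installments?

Installment 1: $17,108.58 +$513.26 interest = $17,621.84; pay $4,405.46 → $13,216.38
Installment 2: $13,216.38 +$396.49 interest = $13,612.87; pay $4,537.62 → $9,075.25
Installment 3: $9,075.25 +$272.26 interest = $9,347.51; pay $4,673.76 → $4,673.75
Installment 4: $4,673.75 +$140.21 interest = $4,813.96; pay $4,813.96 → $0.00
Total paid: $18,430.80

$18,430.80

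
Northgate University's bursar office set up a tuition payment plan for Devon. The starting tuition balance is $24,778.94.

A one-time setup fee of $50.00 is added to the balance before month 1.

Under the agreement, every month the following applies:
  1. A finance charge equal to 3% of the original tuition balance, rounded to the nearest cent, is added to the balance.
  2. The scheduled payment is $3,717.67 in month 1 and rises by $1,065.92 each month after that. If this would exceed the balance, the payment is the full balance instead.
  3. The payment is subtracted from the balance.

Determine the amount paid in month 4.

Month 1: $24,828.94 +$743.37 interest = $25,572.31; pay $3,717.67 → $21,854.64
Month 2: $21,854.64 +$743.37 interest = $22,598.01; pay $4,783.59 → $17,814.42
Month 3: $17,814.42 +$743.37 interest = $18,557.79; pay $5,849.51 → $12,708.28
Month 4: $12,708.28 +$743.37 interest = $13,451.65; pay $6,915.43 → $6,536.22

$6,915.43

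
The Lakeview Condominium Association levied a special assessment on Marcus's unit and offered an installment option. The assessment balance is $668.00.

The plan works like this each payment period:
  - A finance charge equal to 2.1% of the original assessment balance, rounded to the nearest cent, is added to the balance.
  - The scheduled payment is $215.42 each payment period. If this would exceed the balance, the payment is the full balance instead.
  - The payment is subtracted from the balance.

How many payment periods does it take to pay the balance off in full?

4

Payment period 1: opening $668.00; interest $14.03 → $682.03; payment $215.42; balance $466.61
Payment period 2: opening $466.61; interest $14.03 → $480.64; payment $215.42; balance $265.22
Payment period 3: opening $265.22; interest $14.03 → $279.25; payment $215.42; balance $63.83
Payment period 4: opening $63.83; interest $14.03 → $77.86; payment $77.86; balance $0.00
Balance reaches $0.00 in payment period 4.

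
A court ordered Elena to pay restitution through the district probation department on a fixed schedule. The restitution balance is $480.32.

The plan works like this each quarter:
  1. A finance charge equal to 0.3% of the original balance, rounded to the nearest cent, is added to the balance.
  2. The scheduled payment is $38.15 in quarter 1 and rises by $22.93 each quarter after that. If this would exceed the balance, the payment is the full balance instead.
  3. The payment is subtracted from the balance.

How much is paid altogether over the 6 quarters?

$488.96

# | Opening | Interest | Payment | End bal
1 | $480.32 | $1.44 | $38.15 | $443.61
2 | $443.61 | $1.44 | $61.08 | $383.97
3 | $383.97 | $1.44 | $84.01 | $301.40
4 | $301.40 | $1.44 | $106.94 | $195.90
5 | $195.90 | $1.44 | $129.87 | $67.47
6 | $67.47 | $1.44 | $68.91 | $0.00
Total paid: $488.96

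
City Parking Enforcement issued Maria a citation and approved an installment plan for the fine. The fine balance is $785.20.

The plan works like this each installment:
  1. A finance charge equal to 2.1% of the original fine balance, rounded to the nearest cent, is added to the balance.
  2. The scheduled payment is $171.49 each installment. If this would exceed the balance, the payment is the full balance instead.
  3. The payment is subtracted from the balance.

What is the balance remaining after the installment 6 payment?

$0.00

Installment 1: $785.20 +$16.49 interest = $801.69; pay $171.49 → $630.20
Installment 2: $630.20 +$16.49 interest = $646.69; pay $171.49 → $475.20
Installment 3: $475.20 +$16.49 interest = $491.69; pay $171.49 → $320.20
Installment 4: $320.20 +$16.49 interest = $336.69; pay $171.49 → $165.20
Installment 5: $165.20 +$16.49 interest = $181.69; pay $171.49 → $10.20
Installment 6: $10.20 +$16.49 interest = $26.69; pay $26.69 → $0.00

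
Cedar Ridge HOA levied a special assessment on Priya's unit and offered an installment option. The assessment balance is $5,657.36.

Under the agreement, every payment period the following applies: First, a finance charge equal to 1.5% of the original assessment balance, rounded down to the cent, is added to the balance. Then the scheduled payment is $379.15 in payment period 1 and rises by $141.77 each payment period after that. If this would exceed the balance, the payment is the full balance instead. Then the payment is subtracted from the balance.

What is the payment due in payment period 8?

$705.02

Payment period 1: opening $5,657.36; interest $84.86 → $5,742.22; payment $379.15; balance $5,363.07
Payment period 2: opening $5,363.07; interest $84.86 → $5,447.93; payment $520.92; balance $4,927.01
Payment period 3: opening $4,927.01; interest $84.86 → $5,011.87; payment $662.69; balance $4,349.18
Payment period 4: opening $4,349.18; interest $84.86 → $4,434.04; payment $804.46; balance $3,629.58
Payment period 5: opening $3,629.58; interest $84.86 → $3,714.44; payment $946.23; balance $2,768.21
Payment period 6: opening $2,768.21; interest $84.86 → $2,853.07; payment $1,088.00; balance $1,765.07
Payment period 7: opening $1,765.07; interest $84.86 → $1,849.93; payment $1,229.77; balance $620.16
Payment period 8: opening $620.16; interest $84.86 → $705.02; payment $705.02; balance $0.00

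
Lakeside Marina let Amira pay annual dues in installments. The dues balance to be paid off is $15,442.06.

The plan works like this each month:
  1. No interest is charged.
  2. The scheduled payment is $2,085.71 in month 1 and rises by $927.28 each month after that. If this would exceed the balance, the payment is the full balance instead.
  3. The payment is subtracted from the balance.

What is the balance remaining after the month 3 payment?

# | Opening | Payment | End bal
1 | $15,442.06 | $2,085.71 | $13,356.35
2 | $13,356.35 | $3,012.99 | $10,343.36
3 | $10,343.36 | $3,940.27 | $6,403.09

$6,403.09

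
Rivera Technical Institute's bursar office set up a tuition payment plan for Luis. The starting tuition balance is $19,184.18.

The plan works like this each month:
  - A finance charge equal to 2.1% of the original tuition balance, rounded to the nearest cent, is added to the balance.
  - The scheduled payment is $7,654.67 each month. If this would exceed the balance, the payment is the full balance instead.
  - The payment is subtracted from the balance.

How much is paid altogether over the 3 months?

$20,392.79

Month 1: opening $19,184.18; interest $402.87 → $19,587.05; payment $7,654.67; balance $11,932.38
Month 2: opening $11,932.38; interest $402.87 → $12,335.25; payment $7,654.67; balance $4,680.58
Month 3: opening $4,680.58; interest $402.87 → $5,083.45; payment $5,083.45; balance $0.00
Total paid: $20,392.79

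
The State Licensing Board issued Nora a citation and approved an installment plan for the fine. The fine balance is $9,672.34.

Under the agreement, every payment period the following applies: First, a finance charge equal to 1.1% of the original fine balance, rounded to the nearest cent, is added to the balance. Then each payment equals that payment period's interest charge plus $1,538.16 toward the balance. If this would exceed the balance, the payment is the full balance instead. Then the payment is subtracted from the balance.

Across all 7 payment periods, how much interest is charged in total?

Payment period 1: opening $9,672.34; interest $106.40 → $9,778.74; payment $1,644.56; balance $8,134.18
Payment period 2: opening $8,134.18; interest $106.40 → $8,240.58; payment $1,644.56; balance $6,596.02
Payment period 3: opening $6,596.02; interest $106.40 → $6,702.42; payment $1,644.56; balance $5,057.86
Payment period 4: opening $5,057.86; interest $106.40 → $5,164.26; payment $1,644.56; balance $3,519.70
Payment period 5: opening $3,519.70; interest $106.40 → $3,626.10; payment $1,644.56; balance $1,981.54
Payment period 6: opening $1,981.54; interest $106.40 → $2,087.94; payment $1,644.56; balance $443.38
Payment period 7: opening $443.38; interest $106.40 → $549.78; payment $549.78; balance $0.00
Total interest: $106.40 + $106.40 + $106.40 + $106.40 + $106.40 + $106.40 + $106.40 = $744.80

$744.80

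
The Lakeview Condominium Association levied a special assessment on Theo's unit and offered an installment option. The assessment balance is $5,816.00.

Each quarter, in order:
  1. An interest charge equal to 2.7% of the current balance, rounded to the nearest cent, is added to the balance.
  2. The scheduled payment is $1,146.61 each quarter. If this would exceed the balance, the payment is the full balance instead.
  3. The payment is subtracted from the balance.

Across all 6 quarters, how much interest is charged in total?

$526.68

Quarter 1: $5,816.00 +$157.03 interest = $5,973.03; pay $1,146.61 → $4,826.42
Quarter 2: $4,826.42 +$130.31 interest = $4,956.73; pay $1,146.61 → $3,810.12
Quarter 3: $3,810.12 +$102.87 interest = $3,912.99; pay $1,146.61 → $2,766.38
Quarter 4: $2,766.38 +$74.69 interest = $2,841.07; pay $1,146.61 → $1,694.46
Quarter 5: $1,694.46 +$45.75 interest = $1,740.21; pay $1,146.61 → $593.60
Quarter 6: $593.60 +$16.03 interest = $609.63; pay $609.63 → $0.00
Total interest: $157.03 + $130.31 + $102.87 + $74.69 + $45.75 + $16.03 = $526.68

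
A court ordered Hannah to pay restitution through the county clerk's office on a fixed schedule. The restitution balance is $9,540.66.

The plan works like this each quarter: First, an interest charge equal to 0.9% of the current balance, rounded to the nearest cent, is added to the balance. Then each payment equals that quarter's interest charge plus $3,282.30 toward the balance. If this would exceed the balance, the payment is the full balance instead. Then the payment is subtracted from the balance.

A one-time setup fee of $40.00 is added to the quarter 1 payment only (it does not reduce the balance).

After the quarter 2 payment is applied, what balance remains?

Quarter 1: opening $9,540.66; interest $85.87 → $9,626.53; payment $3,368.17 (+ $40.00 fee); balance $6,258.36
Quarter 2: opening $6,258.36; interest $56.33 → $6,314.69; payment $3,338.63; balance $2,976.06

$2,976.06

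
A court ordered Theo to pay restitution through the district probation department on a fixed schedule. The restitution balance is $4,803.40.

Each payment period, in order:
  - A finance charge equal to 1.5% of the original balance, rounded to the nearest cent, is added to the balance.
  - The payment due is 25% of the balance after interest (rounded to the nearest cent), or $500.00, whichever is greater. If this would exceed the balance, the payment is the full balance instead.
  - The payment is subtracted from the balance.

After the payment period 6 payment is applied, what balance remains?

Payment period 1: $4,803.40 +$72.05 interest = $4,875.45; pay $1,218.86 → $3,656.59
Payment period 2: $3,656.59 +$72.05 interest = $3,728.64; pay $932.16 → $2,796.48
Payment period 3: $2,796.48 +$72.05 interest = $2,868.53; pay $717.13 → $2,151.40
Payment period 4: $2,151.40 +$72.05 interest = $2,223.45; pay $555.86 → $1,667.59
Payment period 5: $1,667.59 +$72.05 interest = $1,739.64; pay $500.00 → $1,239.64
Payment period 6: $1,239.64 +$72.05 interest = $1,311.69; pay $500.00 → $811.69

$811.69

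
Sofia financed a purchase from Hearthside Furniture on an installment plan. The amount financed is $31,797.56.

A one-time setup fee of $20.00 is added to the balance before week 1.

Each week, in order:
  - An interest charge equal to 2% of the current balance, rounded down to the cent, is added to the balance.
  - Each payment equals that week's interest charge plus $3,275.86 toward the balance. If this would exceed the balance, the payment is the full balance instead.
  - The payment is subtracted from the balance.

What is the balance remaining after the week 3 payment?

$21,989.98

Week 1: opening $31,817.56; interest $636.35 → $32,453.91; payment $3,912.21; balance $28,541.70
Week 2: opening $28,541.70; interest $570.83 → $29,112.53; payment $3,846.69; balance $25,265.84
Week 3: opening $25,265.84; interest $505.31 → $25,771.15; payment $3,781.17; balance $21,989.98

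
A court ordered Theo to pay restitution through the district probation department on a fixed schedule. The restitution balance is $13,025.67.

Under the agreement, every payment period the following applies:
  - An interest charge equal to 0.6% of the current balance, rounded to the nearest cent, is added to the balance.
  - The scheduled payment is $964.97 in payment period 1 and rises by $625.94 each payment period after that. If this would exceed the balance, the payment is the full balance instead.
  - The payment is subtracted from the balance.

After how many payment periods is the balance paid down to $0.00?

# | Opening | Interest | Payment | End bal
1 | $13,025.67 | $78.15 | $964.97 | $12,138.85
2 | $12,138.85 | $72.83 | $1,590.91 | $10,620.77
3 | $10,620.77 | $63.72 | $2,216.85 | $8,467.64
4 | $8,467.64 | $50.81 | $2,842.79 | $5,675.66
5 | $5,675.66 | $34.05 | $3,468.73 | $2,240.98
6 | $2,240.98 | $13.45 | $2,254.43 | $0.00
Balance reaches $0.00 in payment period 6.

6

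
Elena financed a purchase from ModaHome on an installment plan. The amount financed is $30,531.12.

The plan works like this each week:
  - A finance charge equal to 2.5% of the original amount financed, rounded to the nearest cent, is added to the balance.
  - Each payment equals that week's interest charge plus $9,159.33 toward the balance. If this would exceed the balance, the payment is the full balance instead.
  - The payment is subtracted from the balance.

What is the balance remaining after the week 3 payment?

Week 1: opening $30,531.12; interest $763.28 → $31,294.40; payment $9,922.61; balance $21,371.79
Week 2: opening $21,371.79; interest $763.28 → $22,135.07; payment $9,922.61; balance $12,212.46
Week 3: opening $12,212.46; interest $763.28 → $12,975.74; payment $9,922.61; balance $3,053.13

$3,053.13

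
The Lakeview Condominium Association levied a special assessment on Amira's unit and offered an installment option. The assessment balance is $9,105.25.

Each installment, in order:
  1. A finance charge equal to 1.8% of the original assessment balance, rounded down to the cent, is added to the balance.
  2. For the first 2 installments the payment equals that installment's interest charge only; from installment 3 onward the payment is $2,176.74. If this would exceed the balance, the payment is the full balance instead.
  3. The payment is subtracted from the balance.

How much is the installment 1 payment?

$163.89

# | Opening | Interest | Payment | End bal
1 | $9,105.25 | $163.89 | $163.89 | $9,105.25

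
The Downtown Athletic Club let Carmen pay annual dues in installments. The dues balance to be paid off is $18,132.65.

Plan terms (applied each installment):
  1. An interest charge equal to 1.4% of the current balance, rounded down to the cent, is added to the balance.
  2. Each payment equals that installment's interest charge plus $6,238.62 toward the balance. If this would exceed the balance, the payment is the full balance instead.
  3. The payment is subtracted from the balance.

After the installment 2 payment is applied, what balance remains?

$5,655.41

# | Opening | Interest | Payment | End bal
1 | $18,132.65 | $253.85 | $6,492.47 | $11,894.03
2 | $11,894.03 | $166.51 | $6,405.13 | $5,655.41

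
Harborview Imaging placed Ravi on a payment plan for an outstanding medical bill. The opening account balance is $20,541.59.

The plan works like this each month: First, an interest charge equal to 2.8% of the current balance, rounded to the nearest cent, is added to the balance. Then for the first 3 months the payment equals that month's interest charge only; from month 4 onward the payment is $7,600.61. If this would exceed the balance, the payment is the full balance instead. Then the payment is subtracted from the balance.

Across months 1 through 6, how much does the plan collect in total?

# | Opening | Interest | Payment | End bal
1 | $20,541.59 | $575.16 | $575.16 | $20,541.59
2 | $20,541.59 | $575.16 | $575.16 | $20,541.59
3 | $20,541.59 | $575.16 | $575.16 | $20,541.59
4 | $20,541.59 | $575.16 | $7,600.61 | $13,516.14
5 | $13,516.14 | $378.45 | $7,600.61 | $6,293.98
6 | $6,293.98 | $176.23 | $6,470.21 | $0.00
Total paid: $23,396.91

$23,396.91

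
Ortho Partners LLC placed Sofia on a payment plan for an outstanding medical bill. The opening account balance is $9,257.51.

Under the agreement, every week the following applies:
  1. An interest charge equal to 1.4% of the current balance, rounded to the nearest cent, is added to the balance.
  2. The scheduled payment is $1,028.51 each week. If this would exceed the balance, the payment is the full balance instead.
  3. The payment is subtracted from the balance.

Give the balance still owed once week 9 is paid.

$699.21

Week 1: $9,257.51 +$129.61 interest = $9,387.12; pay $1,028.51 → $8,358.61
Week 2: $8,358.61 +$117.02 interest = $8,475.63; pay $1,028.51 → $7,447.12
Week 3: $7,447.12 +$104.26 interest = $7,551.38; pay $1,028.51 → $6,522.87
Week 4: $6,522.87 +$91.32 interest = $6,614.19; pay $1,028.51 → $5,585.68
Week 5: $5,585.68 +$78.20 interest = $5,663.88; pay $1,028.51 → $4,635.37
Week 6: $4,635.37 +$64.90 interest = $4,700.27; pay $1,028.51 → $3,671.76
Week 7: $3,671.76 +$51.40 interest = $3,723.16; pay $1,028.51 → $2,694.65
Week 8: $2,694.65 +$37.73 interest = $2,732.38; pay $1,028.51 → $1,703.87
Week 9: $1,703.87 +$23.85 interest = $1,727.72; pay $1,028.51 → $699.21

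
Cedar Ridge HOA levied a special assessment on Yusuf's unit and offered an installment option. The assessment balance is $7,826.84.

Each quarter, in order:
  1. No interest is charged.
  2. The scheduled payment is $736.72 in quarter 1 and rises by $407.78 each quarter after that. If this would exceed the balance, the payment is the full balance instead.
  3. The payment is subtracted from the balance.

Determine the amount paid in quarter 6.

Quarter 1: $7,826.84 − $736.72 → $7,090.12
Quarter 2: $7,090.12 − $1,144.50 → $5,945.62
Quarter 3: $5,945.62 − $1,552.28 → $4,393.34
Quarter 4: $4,393.34 − $1,960.06 → $2,433.28
Quarter 5: $2,433.28 − $2,367.84 → $65.44
Quarter 6: $65.44 − $65.44 → $0.00

$65.44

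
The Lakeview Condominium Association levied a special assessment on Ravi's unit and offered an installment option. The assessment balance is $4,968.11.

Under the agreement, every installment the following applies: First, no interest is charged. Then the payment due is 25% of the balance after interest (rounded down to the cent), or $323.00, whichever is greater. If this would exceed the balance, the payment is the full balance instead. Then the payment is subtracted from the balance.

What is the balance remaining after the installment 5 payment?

$1,178.97

Installment 1: opening $4,968.11; payment $1,242.02; balance $3,726.09
Installment 2: opening $3,726.09; payment $931.52; balance $2,794.57
Installment 3: opening $2,794.57; payment $698.64; balance $2,095.93
Installment 4: opening $2,095.93; payment $523.98; balance $1,571.95
Installment 5: opening $1,571.95; payment $392.98; balance $1,178.97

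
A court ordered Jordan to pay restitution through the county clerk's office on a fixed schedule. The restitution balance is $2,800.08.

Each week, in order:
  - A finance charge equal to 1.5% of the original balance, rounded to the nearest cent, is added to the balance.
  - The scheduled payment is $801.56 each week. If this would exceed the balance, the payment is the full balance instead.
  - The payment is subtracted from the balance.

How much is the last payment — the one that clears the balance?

$563.40

Week 1: opening $2,800.08; interest $42.00 → $2,842.08; payment $801.56; balance $2,040.52
Week 2: opening $2,040.52; interest $42.00 → $2,082.52; payment $801.56; balance $1,280.96
Week 3: opening $1,280.96; interest $42.00 → $1,322.96; payment $801.56; balance $521.40
Week 4: opening $521.40; interest $42.00 → $563.40; payment $563.40; balance $0.00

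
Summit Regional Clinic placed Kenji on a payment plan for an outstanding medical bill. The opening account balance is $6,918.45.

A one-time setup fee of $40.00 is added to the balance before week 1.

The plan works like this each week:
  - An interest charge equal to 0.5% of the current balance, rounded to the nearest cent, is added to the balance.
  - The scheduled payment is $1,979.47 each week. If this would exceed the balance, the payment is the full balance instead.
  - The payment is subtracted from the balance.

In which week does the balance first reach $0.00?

Week 1: $6,958.45 +$34.79 interest = $6,993.24; pay $1,979.47 → $5,013.77
Week 2: $5,013.77 +$25.07 interest = $5,038.84; pay $1,979.47 → $3,059.37
Week 3: $3,059.37 +$15.30 interest = $3,074.67; pay $1,979.47 → $1,095.20
Week 4: $1,095.20 +$5.48 interest = $1,100.68; pay $1,100.68 → $0.00
Balance reaches $0.00 in week 4.

4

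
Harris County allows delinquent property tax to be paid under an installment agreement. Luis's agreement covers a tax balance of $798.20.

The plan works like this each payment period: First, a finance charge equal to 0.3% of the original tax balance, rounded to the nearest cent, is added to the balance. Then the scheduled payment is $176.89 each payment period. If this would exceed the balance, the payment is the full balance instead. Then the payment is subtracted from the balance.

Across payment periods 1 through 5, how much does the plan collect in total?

# | Opening | Interest | Payment | End bal
1 | $798.20 | $2.39 | $176.89 | $623.70
2 | $623.70 | $2.39 | $176.89 | $449.20
3 | $449.20 | $2.39 | $176.89 | $274.70
4 | $274.70 | $2.39 | $176.89 | $100.20
5 | $100.20 | $2.39 | $102.59 | $0.00
Total paid: $810.15

$810.15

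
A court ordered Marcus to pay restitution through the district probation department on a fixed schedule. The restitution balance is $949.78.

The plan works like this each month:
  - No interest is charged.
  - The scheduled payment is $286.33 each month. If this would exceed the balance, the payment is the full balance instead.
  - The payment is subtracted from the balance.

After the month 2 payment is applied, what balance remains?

$377.12

# | Opening | Payment | End bal
1 | $949.78 | $286.33 | $663.45
2 | $663.45 | $286.33 | $377.12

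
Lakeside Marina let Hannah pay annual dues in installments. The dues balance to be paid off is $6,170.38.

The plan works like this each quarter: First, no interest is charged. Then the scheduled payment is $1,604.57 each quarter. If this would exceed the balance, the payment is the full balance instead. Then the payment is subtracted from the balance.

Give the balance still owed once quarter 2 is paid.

Quarter 1: $6,170.38 − $1,604.57 → $4,565.81
Quarter 2: $4,565.81 − $1,604.57 → $2,961.24

$2,961.24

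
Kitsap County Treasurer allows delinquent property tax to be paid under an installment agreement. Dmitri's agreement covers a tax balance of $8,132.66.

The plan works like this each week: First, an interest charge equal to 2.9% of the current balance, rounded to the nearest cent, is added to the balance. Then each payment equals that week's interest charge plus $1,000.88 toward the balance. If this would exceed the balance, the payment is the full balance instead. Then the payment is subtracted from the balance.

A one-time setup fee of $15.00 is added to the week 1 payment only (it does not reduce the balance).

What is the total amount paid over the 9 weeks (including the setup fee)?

$9,225.37

# | Opening | Interest | Payment | Fee | End bal
1 | $8,132.66 | $235.85 | $1,236.73 | $15.00 | $7,131.78
2 | $7,131.78 | $206.82 | $1,207.70 | — | $6,130.90
3 | $6,130.90 | $177.80 | $1,178.68 | — | $5,130.02
4 | $5,130.02 | $148.77 | $1,149.65 | — | $4,129.14
5 | $4,129.14 | $119.75 | $1,120.63 | — | $3,128.26
6 | $3,128.26 | $90.72 | $1,091.60 | — | $2,127.38
7 | $2,127.38 | $61.69 | $1,062.57 | — | $1,126.50
8 | $1,126.50 | $32.67 | $1,033.55 | — | $125.62
9 | $125.62 | $3.64 | $129.26 | — | $0.00
Total paid: $9,225.37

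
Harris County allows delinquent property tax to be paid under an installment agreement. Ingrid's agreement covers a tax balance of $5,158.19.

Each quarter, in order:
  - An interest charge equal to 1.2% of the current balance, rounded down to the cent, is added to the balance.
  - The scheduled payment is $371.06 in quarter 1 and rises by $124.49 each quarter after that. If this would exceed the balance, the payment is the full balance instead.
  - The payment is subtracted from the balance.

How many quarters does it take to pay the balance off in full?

8

Quarter 1: $5,158.19 +$61.89 interest = $5,220.08; pay $371.06 → $4,849.02
Quarter 2: $4,849.02 +$58.18 interest = $4,907.20; pay $495.55 → $4,411.65
Quarter 3: $4,411.65 +$52.93 interest = $4,464.58; pay $620.04 → $3,844.54
Quarter 4: $3,844.54 +$46.13 interest = $3,890.67; pay $744.53 → $3,146.14
Quarter 5: $3,146.14 +$37.75 interest = $3,183.89; pay $869.02 → $2,314.87
Quarter 6: $2,314.87 +$27.77 interest = $2,342.64; pay $993.51 → $1,349.13
Quarter 7: $1,349.13 +$16.18 interest = $1,365.31; pay $1,118.00 → $247.31
Quarter 8: $247.31 +$2.96 interest = $250.27; pay $250.27 → $0.00
Balance reaches $0.00 in quarter 8.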